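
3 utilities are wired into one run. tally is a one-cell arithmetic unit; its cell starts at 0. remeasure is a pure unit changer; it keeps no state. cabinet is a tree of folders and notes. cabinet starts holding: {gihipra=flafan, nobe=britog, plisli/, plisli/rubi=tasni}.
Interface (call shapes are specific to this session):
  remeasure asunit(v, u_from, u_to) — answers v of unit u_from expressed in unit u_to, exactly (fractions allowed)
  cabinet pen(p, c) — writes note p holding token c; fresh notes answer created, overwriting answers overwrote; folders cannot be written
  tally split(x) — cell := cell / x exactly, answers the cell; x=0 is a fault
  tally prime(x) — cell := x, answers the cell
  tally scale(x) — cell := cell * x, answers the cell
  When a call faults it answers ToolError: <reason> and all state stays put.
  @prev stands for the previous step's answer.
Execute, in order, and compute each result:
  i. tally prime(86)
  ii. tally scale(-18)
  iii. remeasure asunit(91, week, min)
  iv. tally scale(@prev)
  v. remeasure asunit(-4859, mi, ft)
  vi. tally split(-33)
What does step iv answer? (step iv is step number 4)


Answer: -1419949440

Derivation:
>>> tally prime x→86
[out] 86
>>> tally scale x→-18
[out] -1548
>>> remeasure asunit v→91 u_from→week u_to→min
[out] 917280
>>> tally scale x→@prev
[out] -1419949440
>>> remeasure asunit v→-4859 u_from→mi u_to→ft
[out] -25655520
>>> tally split x→-33
[out] 473316480/11


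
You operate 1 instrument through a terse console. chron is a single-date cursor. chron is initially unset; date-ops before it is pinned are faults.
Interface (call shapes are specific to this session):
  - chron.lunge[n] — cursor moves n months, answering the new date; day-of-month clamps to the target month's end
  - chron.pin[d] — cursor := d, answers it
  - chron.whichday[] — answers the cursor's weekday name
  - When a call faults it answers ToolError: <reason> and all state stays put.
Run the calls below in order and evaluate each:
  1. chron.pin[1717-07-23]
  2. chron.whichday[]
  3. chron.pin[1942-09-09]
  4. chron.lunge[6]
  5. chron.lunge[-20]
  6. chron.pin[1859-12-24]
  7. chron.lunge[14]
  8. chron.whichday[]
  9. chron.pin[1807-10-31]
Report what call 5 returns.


Answer: 1941-07-09

Derivation:
-> pin(d: 1717-07-23)
<- 1717-07-23
-> whichday()
<- Friday
-> pin(d: 1942-09-09)
<- 1942-09-09
-> lunge(n: 6)
<- 1943-03-09
-> lunge(n: -20)
<- 1941-07-09
-> pin(d: 1859-12-24)
<- 1859-12-24
-> lunge(n: 14)
<- 1861-02-24
-> whichday()
<- Sunday
-> pin(d: 1807-10-31)
<- 1807-10-31


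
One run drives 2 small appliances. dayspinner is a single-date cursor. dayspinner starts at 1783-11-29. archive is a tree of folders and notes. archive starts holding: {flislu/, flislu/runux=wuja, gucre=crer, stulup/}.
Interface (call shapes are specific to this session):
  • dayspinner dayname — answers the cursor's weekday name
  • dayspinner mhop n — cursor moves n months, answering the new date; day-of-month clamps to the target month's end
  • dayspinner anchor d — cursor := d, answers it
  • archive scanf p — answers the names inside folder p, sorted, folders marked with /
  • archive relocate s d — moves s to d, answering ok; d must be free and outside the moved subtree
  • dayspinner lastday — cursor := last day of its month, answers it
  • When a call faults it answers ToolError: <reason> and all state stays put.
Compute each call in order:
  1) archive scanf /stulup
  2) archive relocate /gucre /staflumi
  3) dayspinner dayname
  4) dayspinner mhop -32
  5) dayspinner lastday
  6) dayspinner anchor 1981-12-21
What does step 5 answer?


Answer: 1781-03-31

Derivation:
~$ archive scanf p→/stulup
= []
~$ archive relocate s→/gucre d→/staflumi
= ok
~$ dayspinner dayname
= Saturday
~$ dayspinner mhop n→-32
= 1781-03-29
~$ dayspinner lastday
= 1781-03-31
~$ dayspinner anchor d→1981-12-21
= 1981-12-21


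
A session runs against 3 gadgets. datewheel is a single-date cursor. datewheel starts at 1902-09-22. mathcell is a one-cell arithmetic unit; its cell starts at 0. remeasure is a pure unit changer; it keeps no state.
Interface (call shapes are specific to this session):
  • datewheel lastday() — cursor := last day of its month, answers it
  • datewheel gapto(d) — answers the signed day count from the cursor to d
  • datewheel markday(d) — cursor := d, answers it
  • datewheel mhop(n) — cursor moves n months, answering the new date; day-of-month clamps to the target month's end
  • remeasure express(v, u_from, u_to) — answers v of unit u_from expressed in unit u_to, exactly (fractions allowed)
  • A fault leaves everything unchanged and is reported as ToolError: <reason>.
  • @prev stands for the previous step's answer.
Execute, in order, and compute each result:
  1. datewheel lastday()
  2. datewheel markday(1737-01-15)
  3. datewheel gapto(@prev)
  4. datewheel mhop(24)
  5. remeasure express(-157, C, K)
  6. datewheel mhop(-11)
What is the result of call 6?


Answer: 1738-02-15

Derivation:
> datewheel lastday
  1902-09-30
> datewheel markday d→1737-01-15
  1737-01-15
> datewheel gapto d→@prev
  0
> datewheel mhop n→24
  1739-01-15
> remeasure express v→-157 u_from→C u_to→K
  2323/20
> datewheel mhop n→-11
  1738-02-15


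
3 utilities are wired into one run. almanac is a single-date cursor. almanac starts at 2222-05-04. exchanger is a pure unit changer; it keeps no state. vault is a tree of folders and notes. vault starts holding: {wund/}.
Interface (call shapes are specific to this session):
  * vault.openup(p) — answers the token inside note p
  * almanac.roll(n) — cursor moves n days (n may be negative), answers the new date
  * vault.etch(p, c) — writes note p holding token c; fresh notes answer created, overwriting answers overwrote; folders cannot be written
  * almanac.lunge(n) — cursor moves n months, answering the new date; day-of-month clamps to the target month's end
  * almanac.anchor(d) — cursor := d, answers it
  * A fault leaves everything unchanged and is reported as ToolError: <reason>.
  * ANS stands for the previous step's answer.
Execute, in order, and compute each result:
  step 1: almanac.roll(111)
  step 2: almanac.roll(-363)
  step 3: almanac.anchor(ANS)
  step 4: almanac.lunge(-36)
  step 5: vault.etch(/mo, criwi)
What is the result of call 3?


I invoke almanac.roll with n=111, giving 2222-08-23.
Now I run almanac.roll with n=-363, and see 2221-08-25.
Then almanac.anchor with d=ANS, — result: 2221-08-25.
I run almanac.lunge with n=-36: 2218-08-25.
Invoking vault.etch with p=/mo, c=criwi, and see created.

Answer: 2221-08-25


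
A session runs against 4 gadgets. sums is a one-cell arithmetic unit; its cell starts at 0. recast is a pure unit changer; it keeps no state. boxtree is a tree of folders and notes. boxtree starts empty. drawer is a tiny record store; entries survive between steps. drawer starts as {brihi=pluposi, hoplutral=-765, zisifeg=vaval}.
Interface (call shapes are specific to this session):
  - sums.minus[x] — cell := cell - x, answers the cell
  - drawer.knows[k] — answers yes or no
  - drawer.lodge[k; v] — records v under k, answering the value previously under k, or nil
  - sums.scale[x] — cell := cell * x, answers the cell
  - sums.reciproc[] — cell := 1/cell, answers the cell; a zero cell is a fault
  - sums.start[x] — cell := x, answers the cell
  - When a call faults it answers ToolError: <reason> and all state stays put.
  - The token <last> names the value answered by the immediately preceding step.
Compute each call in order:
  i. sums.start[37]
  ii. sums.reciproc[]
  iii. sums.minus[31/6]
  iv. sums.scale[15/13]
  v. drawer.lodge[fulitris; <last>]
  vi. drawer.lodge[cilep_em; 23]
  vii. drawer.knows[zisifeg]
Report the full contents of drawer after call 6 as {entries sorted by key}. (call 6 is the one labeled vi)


Answer: {brihi=pluposi, cilep_em=23, fulitris=-5705/962, hoplutral=-765, zisifeg=vaval}

Derivation:
% 1. sums.start(37) == 37
% 2. sums.reciproc() == 1/37
% 3. sums.minus(31/6) == -1141/222
% 4. sums.scale(15/13) == -5705/962
% 5. drawer.lodge(fulitris, <last>) == nil
% 6. drawer.lodge(cilep_em, 23) == nil
% 7. drawer.knows(zisifeg) == yes


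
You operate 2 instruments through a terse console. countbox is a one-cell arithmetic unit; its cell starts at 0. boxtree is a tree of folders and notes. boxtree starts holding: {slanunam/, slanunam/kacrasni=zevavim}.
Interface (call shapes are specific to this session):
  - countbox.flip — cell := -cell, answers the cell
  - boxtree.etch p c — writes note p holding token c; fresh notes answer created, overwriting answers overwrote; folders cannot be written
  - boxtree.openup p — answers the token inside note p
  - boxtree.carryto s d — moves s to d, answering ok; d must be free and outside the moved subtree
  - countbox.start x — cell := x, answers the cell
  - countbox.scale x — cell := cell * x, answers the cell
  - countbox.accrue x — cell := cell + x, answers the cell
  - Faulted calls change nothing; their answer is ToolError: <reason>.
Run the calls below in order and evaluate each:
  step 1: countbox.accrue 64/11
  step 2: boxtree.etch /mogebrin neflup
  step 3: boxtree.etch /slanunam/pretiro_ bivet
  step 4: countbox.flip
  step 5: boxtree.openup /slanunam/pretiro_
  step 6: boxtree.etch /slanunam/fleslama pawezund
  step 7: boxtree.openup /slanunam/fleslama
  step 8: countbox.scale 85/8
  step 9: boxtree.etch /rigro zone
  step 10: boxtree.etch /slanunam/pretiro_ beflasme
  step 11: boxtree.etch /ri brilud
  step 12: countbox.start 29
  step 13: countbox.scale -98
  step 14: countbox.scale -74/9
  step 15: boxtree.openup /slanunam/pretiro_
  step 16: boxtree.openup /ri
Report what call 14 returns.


Answer: 210308/9

Derivation:
Then countbox.accrue on x='64/11', and get 64/11.
Invoking boxtree.etch on p='/mogebrin', c='neflup', giving created.
Next I call boxtree.etch on p='/slanunam/pretiro_', c='bivet', → created.
Then countbox.flip(), and observe -64/11.
Invoking boxtree.openup on p='/slanunam/pretiro_', — result: bivet.
Now I run boxtree.etch on p='/slanunam/fleslama', c='pawezund', giving created.
Invoking boxtree.openup on p='/slanunam/fleslama', yielding pawezund.
Using countbox.scale on x='85/8', — result: -680/11.
I use boxtree.etch on p='/rigro', c='zone', which returns created.
Then boxtree.etch on p='/slanunam/pretiro_', c='beflasme', and get overwrote.
I run boxtree.etch on p='/ri', c='brilud': created.
Next I call countbox.start on x='29', → 29.
I run countbox.scale on x='-98': -2842.
Next I call countbox.scale on x='-74/9', and observe 210308/9.
I try boxtree.openup on p='/slanunam/pretiro_', and get beflasme.
Next I call boxtree.openup on p='/ri', and get brilud.


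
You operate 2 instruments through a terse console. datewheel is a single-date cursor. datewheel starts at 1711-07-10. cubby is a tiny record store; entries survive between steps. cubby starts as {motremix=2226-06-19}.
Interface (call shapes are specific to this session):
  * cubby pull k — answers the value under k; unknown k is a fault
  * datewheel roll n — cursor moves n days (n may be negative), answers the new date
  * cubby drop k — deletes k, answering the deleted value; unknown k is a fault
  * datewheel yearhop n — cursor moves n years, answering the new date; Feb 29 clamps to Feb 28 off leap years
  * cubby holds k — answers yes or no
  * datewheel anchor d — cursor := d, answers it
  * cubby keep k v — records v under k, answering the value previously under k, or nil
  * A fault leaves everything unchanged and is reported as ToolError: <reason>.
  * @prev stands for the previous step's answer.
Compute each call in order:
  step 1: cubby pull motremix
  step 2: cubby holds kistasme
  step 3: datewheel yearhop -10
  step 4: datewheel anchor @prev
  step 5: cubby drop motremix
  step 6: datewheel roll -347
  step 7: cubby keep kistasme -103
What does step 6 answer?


Answer: 1700-07-28

Derivation:
% 1. cubby pull(k='motremix') == 2226-06-19
% 2. cubby holds(k='kistasme') == no
% 3. datewheel yearhop(n='-10') == 1701-07-10
% 4. datewheel anchor(d='@prev') == 1701-07-10
% 5. cubby drop(k='motremix') == 2226-06-19
% 6. datewheel roll(n='-347') == 1700-07-28
% 7. cubby keep(k='kistasme', v='-103') == nil


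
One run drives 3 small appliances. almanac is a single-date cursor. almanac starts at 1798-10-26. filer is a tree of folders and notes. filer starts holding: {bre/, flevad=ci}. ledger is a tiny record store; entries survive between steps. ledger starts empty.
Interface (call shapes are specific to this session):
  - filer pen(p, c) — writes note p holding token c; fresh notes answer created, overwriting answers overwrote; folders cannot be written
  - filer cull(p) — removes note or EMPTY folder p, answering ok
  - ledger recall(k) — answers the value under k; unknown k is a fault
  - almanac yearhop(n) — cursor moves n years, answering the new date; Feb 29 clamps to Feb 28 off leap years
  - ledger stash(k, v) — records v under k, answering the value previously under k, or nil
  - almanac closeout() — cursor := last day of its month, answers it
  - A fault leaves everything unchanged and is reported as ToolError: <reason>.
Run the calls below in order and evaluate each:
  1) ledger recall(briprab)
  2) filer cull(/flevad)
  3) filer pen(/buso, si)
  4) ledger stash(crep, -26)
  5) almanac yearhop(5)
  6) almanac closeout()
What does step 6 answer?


-> ledger recall(k: briprab)
<- ToolError: no such key briprab
-> filer cull(p: /flevad)
<- ok
-> filer pen(p: /buso, c: si)
<- created
-> ledger stash(k: crep, v: -26)
<- nil
-> almanac yearhop(n: 5)
<- 1803-10-26
-> almanac closeout()
<- 1803-10-31

Answer: 1803-10-31


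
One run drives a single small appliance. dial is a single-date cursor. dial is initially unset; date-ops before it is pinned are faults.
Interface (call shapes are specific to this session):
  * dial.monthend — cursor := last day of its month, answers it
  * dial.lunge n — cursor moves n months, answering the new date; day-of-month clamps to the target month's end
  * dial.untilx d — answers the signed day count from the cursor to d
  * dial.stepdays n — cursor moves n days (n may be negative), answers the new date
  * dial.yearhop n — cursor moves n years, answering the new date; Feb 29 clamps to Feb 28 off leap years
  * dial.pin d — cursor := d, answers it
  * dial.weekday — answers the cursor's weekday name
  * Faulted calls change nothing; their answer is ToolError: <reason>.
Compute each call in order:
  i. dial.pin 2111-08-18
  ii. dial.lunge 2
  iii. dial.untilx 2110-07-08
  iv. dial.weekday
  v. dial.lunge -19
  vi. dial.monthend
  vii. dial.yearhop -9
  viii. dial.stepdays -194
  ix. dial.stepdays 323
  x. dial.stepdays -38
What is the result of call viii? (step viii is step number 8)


Answer: 2100-09-18

Derivation:
Do: dial.pin[d=2111-08-18]
See: 2111-08-18
Do: dial.lunge[n=2]
See: 2111-10-18
Do: dial.untilx[d=2110-07-08]
See: -467
Do: dial.weekday[]
See: Sunday
Do: dial.lunge[n=-19]
See: 2110-03-18
Do: dial.monthend[]
See: 2110-03-31
Do: dial.yearhop[n=-9]
See: 2101-03-31
Do: dial.stepdays[n=-194]
See: 2100-09-18
Do: dial.stepdays[n=323]
See: 2101-08-07
Do: dial.stepdays[n=-38]
See: 2101-06-30


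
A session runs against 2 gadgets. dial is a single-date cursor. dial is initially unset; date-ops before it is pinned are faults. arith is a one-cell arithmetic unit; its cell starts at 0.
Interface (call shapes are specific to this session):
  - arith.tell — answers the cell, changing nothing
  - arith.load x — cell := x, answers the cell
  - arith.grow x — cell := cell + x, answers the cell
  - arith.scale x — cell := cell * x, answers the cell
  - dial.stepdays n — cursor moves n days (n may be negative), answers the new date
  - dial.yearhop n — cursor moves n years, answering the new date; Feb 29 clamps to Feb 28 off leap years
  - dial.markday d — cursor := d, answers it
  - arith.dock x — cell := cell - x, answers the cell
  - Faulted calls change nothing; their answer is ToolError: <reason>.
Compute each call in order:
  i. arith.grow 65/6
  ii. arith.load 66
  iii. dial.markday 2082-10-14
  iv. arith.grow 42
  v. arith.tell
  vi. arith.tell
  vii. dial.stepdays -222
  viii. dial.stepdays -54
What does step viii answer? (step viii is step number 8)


Answer: 2082-01-11

Derivation:
Do: arith.grow[x: 65/6]
See: 65/6
Do: arith.load[x: 66]
See: 66
Do: dial.markday[d: 2082-10-14]
See: 2082-10-14
Do: arith.grow[x: 42]
See: 108
Do: arith.tell[]
See: 108
Do: arith.tell[]
See: 108
Do: dial.stepdays[n: -222]
See: 2082-03-06
Do: dial.stepdays[n: -54]
See: 2082-01-11


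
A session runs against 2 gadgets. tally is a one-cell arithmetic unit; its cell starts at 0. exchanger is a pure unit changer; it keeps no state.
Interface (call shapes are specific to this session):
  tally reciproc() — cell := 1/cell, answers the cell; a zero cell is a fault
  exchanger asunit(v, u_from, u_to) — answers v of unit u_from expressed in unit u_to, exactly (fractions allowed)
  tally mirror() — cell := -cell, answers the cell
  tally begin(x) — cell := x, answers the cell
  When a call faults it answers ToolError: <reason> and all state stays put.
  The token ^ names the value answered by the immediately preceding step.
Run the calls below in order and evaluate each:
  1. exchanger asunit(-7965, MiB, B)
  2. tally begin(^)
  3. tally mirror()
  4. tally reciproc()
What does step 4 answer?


Using exchanger asunit with v='-7965', u_from='MiB', u_to='B', and observe -8351907840.
Now I run tally begin with x='^', — result: -8351907840.
Next I call tally mirror(), and observe 8351907840.
Now I run tally reciproc(), — result: 1/8351907840.

Answer: 1/8351907840


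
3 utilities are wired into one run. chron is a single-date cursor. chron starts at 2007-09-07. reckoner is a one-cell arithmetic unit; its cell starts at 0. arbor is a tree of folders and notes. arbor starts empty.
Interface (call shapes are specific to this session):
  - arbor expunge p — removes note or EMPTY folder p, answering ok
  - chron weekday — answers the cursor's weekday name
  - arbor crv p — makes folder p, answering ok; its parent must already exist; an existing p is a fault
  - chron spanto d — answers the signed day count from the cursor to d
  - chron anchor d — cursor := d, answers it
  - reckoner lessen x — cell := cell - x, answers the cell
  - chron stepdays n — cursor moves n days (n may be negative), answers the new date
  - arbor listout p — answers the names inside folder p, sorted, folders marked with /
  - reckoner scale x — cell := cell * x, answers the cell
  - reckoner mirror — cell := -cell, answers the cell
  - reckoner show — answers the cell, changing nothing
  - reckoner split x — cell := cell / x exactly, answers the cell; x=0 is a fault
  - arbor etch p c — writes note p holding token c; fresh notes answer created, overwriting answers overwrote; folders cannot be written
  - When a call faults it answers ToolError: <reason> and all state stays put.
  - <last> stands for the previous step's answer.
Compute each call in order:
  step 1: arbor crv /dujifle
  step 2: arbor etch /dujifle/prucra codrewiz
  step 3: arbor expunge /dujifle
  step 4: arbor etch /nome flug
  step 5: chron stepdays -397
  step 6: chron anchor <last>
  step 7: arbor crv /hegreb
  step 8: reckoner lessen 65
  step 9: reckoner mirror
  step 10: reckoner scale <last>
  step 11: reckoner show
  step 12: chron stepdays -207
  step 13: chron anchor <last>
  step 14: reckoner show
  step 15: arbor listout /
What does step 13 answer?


Now I run arbor crv on p: /dujifle, yielding ok.
I try arbor etch on p: /dujifle/prucra, c: codrewiz, giving created.
Then arbor expunge on p: /dujifle, and get ToolError: not empty.
Calling arbor etch on p: /nome, c: flug, which returns created.
I try chron stepdays on n: -397, → 2006-08-06.
I invoke chron anchor on d: <last>, and see 2006-08-06.
Calling arbor crv on p: /hegreb, and observe ok.
Next I call reckoner lessen on x: 65, and get -65.
I invoke reckoner mirror, and get 65.
I run reckoner scale on x: <last>, and see 4225.
I use reckoner show(), and get 4225.
Now I run chron stepdays on n: -207, → 2006-01-11.
Now I run chron anchor on d: <last>, and get 2006-01-11.
Next I call reckoner show, and see 4225.
Invoking arbor listout on p: /, — result: [dujifle/, hegreb/, nome].

Answer: 2006-01-11


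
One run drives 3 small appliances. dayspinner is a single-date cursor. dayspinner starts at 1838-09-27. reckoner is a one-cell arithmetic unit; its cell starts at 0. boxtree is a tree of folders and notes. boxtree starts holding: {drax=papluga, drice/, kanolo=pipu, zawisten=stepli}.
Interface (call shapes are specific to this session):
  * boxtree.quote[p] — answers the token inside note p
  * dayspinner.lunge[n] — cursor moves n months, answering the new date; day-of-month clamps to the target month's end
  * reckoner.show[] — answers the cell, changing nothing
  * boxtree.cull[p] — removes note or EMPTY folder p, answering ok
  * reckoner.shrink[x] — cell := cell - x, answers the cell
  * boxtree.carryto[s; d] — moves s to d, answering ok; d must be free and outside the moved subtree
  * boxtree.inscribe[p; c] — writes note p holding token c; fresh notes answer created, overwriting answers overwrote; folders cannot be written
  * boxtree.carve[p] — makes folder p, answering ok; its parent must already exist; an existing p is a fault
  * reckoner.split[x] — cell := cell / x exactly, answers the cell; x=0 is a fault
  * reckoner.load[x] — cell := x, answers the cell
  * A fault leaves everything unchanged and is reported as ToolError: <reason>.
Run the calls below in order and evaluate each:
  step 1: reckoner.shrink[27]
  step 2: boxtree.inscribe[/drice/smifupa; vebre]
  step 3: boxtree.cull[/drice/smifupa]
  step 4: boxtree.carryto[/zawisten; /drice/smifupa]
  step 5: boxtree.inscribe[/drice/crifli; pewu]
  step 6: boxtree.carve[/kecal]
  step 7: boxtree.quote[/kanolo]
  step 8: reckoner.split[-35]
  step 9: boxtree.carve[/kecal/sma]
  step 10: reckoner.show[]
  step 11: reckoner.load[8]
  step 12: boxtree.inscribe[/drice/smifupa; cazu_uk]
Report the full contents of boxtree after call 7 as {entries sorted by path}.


→ shrink(x→27)
← -27
→ inscribe(p→/drice/smifupa, c→vebre)
← created
→ cull(p→/drice/smifupa)
← ok
→ carryto(s→/zawisten, d→/drice/smifupa)
← ok
→ inscribe(p→/drice/crifli, c→pewu)
← created
→ carve(p→/kecal)
← ok
→ quote(p→/kanolo)
← pipu
→ split(x→-35)
← 27/35
→ carve(p→/kecal/sma)
← ok
→ show()
← 27/35
→ load(x→8)
← 8
→ inscribe(p→/drice/smifupa, c→cazu_uk)
← overwrote

Answer: {drax=papluga, drice/, drice/crifli=pewu, drice/smifupa=stepli, kanolo=pipu, kecal/}


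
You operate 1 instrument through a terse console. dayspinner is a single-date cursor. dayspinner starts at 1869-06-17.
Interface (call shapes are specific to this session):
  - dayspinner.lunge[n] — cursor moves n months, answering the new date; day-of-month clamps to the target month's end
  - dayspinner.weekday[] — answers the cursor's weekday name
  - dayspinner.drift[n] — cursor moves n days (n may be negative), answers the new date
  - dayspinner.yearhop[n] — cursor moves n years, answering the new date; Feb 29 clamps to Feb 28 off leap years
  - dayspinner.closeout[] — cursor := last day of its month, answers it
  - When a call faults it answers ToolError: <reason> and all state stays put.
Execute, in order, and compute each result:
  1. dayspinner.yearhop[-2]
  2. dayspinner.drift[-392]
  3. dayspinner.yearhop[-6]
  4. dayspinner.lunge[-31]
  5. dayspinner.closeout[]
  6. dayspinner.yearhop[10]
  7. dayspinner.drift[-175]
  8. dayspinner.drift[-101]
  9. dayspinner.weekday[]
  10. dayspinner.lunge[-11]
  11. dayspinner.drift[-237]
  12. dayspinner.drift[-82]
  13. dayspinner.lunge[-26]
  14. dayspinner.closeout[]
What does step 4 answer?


// 1. yearhop(n: -2) => 1867-06-17
// 2. drift(n: -392) => 1866-05-21
// 3. yearhop(n: -6) => 1860-05-21
// 4. lunge(n: -31) => 1857-10-21
// 5. closeout() => 1857-10-31
// 6. yearhop(n: 10) => 1867-10-31
// 7. drift(n: -175) => 1867-05-09
// 8. drift(n: -101) => 1867-01-28
// 9. weekday() => Monday
// 10. lunge(n: -11) => 1866-02-28
// 11. drift(n: -237) => 1865-07-06
// 12. drift(n: -82) => 1865-04-15
// 13. lunge(n: -26) => 1863-02-15
// 14. closeout() => 1863-02-28

Answer: 1857-10-21


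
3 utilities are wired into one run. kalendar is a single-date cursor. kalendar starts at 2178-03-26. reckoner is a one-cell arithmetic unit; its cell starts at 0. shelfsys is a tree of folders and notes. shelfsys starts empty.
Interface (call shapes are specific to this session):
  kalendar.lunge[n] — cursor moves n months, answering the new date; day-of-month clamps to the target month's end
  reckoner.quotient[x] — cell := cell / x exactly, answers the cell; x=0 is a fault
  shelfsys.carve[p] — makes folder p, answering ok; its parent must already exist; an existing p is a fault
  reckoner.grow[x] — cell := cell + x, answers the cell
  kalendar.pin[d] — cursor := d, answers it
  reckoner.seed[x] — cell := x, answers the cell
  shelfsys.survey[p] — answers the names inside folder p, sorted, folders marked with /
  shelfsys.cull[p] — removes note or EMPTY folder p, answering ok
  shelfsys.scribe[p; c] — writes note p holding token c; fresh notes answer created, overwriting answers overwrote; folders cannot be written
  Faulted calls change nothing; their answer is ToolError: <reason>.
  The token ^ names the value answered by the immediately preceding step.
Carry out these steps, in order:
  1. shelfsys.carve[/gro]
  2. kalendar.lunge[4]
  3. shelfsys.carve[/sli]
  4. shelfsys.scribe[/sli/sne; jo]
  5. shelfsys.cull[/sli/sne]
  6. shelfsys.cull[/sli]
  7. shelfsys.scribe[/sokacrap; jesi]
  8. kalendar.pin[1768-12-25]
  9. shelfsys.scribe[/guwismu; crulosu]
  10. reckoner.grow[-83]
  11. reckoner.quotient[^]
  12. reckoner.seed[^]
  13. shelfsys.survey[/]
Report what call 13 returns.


Do: shelfsys.carve[p=/gro]
See: ok
Do: kalendar.lunge[n=4]
See: 2178-07-26
Do: shelfsys.carve[p=/sli]
See: ok
Do: shelfsys.scribe[p=/sli/sne; c=jo]
See: created
Do: shelfsys.cull[p=/sli/sne]
See: ok
Do: shelfsys.cull[p=/sli]
See: ok
Do: shelfsys.scribe[p=/sokacrap; c=jesi]
See: created
Do: kalendar.pin[d=1768-12-25]
See: 1768-12-25
Do: shelfsys.scribe[p=/guwismu; c=crulosu]
See: created
Do: reckoner.grow[x=-83]
See: -83
Do: reckoner.quotient[x=^]
See: 1
Do: reckoner.seed[x=^]
See: 1
Do: shelfsys.survey[p=/]
See: [gro/, guwismu, sokacrap]

Answer: [gro/, guwismu, sokacrap]


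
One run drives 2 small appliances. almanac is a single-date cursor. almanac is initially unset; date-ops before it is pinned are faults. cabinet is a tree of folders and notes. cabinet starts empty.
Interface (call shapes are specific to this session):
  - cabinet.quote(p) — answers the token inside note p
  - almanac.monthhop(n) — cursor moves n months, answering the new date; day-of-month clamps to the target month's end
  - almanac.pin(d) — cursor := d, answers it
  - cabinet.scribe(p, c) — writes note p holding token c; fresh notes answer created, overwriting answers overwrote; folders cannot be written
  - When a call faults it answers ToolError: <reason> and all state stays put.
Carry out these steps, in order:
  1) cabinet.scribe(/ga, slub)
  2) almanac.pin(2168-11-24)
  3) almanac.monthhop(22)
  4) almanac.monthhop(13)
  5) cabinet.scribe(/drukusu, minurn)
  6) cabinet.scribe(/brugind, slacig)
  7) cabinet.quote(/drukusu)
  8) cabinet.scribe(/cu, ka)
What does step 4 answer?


Answer: 2171-10-24

Derivation:
-- 1. cabinet.scribe(/ga, slub) : created
-- 2. almanac.pin(2168-11-24) : 2168-11-24
-- 3. almanac.monthhop(22) : 2170-09-24
-- 4. almanac.monthhop(13) : 2171-10-24
-- 5. cabinet.scribe(/drukusu, minurn) : created
-- 6. cabinet.scribe(/brugind, slacig) : created
-- 7. cabinet.quote(/drukusu) : minurn
-- 8. cabinet.scribe(/cu, ka) : created


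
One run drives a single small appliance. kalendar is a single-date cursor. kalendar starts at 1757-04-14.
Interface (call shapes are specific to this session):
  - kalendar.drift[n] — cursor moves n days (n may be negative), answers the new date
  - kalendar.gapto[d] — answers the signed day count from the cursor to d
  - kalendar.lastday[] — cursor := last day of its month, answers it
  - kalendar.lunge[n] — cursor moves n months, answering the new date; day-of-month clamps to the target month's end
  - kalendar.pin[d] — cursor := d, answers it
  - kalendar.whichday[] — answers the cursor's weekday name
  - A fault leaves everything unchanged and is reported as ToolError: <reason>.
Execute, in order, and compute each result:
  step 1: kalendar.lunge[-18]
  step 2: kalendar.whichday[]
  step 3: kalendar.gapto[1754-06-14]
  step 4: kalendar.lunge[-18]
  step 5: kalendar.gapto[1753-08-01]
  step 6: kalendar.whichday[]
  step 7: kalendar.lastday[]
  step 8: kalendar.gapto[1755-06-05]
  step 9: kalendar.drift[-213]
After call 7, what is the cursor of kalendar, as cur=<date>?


Answer: cur=1754-04-30

Derivation:
# lunge(n: -18) => 1755-10-14
# whichday() => Tuesday
# gapto(d: 1754-06-14) => -487
# lunge(n: -18) => 1754-04-14
# gapto(d: 1753-08-01) => -256
# whichday() => Sunday
# lastday() => 1754-04-30
# gapto(d: 1755-06-05) => 401
# drift(n: -213) => 1753-09-29


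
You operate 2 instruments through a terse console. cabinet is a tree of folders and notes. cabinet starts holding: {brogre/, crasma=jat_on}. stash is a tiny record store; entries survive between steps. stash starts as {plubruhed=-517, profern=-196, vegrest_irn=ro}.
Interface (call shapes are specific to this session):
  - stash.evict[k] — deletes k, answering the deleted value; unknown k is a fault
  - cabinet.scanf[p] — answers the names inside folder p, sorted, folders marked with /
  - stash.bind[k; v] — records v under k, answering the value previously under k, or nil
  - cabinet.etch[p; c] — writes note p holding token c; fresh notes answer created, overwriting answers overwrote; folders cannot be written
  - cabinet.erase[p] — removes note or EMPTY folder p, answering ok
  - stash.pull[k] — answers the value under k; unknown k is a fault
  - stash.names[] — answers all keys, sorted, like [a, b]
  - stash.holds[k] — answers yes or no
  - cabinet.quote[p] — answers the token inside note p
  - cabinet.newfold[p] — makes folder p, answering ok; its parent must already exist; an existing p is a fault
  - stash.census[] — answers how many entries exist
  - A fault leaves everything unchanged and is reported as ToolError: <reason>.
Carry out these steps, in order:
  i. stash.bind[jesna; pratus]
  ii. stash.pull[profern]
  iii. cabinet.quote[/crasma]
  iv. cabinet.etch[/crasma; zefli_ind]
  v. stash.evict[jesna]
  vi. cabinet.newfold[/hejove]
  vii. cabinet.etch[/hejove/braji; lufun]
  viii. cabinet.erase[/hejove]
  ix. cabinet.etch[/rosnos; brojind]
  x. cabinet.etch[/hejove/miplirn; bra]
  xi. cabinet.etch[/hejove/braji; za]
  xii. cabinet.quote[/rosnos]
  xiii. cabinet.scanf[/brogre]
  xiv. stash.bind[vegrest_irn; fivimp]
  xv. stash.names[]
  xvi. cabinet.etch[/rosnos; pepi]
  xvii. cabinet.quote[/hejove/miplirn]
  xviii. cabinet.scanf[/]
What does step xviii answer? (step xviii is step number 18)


Answer: [brogre/, crasma, hejove/, rosnos]

Derivation:
I use stash.bind passing jesna, pratus, — result: nil.
Then stash.pull passing profern, and get -196.
I call cabinet.quote passing /crasma, giving jat_on.
Next I call cabinet.etch passing /crasma, zefli_ind: overwrote.
I run stash.evict passing jesna, → pratus.
I try cabinet.newfold passing /hejove, and get ok.
Now I run cabinet.etch passing /hejove/braji, lufun, and see created.
I run cabinet.erase passing /hejove, — result: ToolError: not empty.
I invoke cabinet.etch passing /rosnos, brojind, giving created.
Now I run cabinet.etch passing /hejove/miplirn, bra, and observe created.
Now I run cabinet.etch passing /hejove/braji, za, yielding overwrote.
Invoking cabinet.quote passing /rosnos, yielding brojind.
I try cabinet.scanf passing /brogre, — result: [].
I invoke stash.bind passing vegrest_irn, fivimp, and observe ro.
Calling stash.names(), and get [plubruhed, profern, vegrest_irn].
I run cabinet.etch passing /rosnos, pepi: overwrote.
Then cabinet.quote passing /hejove/miplirn, yielding bra.
I invoke cabinet.scanf passing /, — result: [brogre/, crasma, hejove/, rosnos].


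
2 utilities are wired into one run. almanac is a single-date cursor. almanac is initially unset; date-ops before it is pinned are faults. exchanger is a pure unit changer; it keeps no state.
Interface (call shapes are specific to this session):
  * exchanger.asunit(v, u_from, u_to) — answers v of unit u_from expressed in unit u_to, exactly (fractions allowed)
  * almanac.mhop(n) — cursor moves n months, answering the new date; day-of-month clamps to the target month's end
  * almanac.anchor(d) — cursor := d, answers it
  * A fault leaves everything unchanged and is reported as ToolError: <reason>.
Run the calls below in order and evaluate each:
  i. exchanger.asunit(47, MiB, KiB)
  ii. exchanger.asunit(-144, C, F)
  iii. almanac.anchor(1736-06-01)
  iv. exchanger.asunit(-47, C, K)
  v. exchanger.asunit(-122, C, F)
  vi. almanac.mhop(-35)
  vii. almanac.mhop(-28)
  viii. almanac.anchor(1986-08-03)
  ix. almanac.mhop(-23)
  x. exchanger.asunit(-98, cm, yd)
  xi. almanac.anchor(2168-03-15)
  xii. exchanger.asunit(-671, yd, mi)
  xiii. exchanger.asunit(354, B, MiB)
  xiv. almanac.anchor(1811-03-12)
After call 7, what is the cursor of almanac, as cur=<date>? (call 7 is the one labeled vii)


Answer: cur=1731-03-01

Derivation:
-> exchanger.asunit(v→47, u_from→MiB, u_to→KiB)
<- 48128
-> exchanger.asunit(v→-144, u_from→C, u_to→F)
<- -1136/5
-> almanac.anchor(d→1736-06-01)
<- 1736-06-01
-> exchanger.asunit(v→-47, u_from→C, u_to→K)
<- 4523/20
-> exchanger.asunit(v→-122, u_from→C, u_to→F)
<- -938/5
-> almanac.mhop(n→-35)
<- 1733-07-01
-> almanac.mhop(n→-28)
<- 1731-03-01
-> almanac.anchor(d→1986-08-03)
<- 1986-08-03
-> almanac.mhop(n→-23)
<- 1984-09-03
-> exchanger.asunit(v→-98, u_from→cm, u_to→yd)
<- -1225/1143
-> almanac.anchor(d→2168-03-15)
<- 2168-03-15
-> exchanger.asunit(v→-671, u_from→yd, u_to→mi)
<- -61/160
-> exchanger.asunit(v→354, u_from→B, u_to→MiB)
<- 177/524288
-> almanac.anchor(d→1811-03-12)
<- 1811-03-12


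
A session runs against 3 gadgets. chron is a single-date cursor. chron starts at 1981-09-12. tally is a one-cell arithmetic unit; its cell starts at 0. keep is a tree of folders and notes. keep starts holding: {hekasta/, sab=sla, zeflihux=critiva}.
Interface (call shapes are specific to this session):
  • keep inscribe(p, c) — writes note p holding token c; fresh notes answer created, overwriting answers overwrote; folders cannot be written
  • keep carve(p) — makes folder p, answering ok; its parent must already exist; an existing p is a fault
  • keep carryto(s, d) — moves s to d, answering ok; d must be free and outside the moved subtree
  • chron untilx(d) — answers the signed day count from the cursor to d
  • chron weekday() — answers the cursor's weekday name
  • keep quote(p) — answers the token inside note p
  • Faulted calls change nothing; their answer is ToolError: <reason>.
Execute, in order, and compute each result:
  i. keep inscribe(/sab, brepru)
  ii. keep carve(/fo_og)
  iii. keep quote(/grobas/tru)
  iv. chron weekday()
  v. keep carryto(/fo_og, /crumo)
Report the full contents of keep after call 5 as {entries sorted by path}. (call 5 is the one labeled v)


Answer: {crumo/, hekasta/, sab=brepru, zeflihux=critiva}

Derivation:
I call keep inscribe with p: /sab, c: brepru, and observe overwrote.
Using keep carve with p: /fo_og, and observe ok.
I invoke keep quote with p: /grobas/tru, giving ToolError: not found.
Using chron weekday(), and get Saturday.
Using keep carryto with s: /fo_og, d: /crumo, and get ok.


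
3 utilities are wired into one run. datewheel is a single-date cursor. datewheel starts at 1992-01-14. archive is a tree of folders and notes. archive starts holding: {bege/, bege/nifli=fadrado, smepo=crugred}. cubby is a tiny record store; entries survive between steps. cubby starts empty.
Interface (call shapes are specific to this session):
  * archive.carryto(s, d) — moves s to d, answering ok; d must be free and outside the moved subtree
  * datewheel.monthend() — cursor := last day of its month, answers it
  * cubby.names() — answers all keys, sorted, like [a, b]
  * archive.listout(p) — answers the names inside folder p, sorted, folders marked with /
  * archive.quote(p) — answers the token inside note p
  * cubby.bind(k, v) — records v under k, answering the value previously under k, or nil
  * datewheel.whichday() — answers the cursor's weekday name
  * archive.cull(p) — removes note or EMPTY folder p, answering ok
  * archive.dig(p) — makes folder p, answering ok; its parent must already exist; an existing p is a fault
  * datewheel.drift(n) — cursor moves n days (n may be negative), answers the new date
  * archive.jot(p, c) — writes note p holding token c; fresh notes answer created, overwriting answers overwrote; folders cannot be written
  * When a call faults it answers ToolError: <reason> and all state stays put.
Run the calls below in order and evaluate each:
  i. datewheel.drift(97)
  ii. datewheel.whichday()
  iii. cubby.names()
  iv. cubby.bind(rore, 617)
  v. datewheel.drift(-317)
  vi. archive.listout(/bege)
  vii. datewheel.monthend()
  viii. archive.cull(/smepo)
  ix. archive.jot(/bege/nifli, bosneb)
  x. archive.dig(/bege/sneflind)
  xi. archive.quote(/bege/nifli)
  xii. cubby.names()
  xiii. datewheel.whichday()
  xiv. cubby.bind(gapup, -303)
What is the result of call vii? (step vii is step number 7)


→ drift(n→97)
← 1992-04-20
→ whichday()
← Monday
→ names()
← []
→ bind(k→rore, v→617)
← nil
→ drift(n→-317)
← 1991-06-08
→ listout(p→/bege)
← [nifli]
→ monthend()
← 1991-06-30
→ cull(p→/smepo)
← ok
→ jot(p→/bege/nifli, c→bosneb)
← overwrote
→ dig(p→/bege/sneflind)
← ok
→ quote(p→/bege/nifli)
← bosneb
→ names()
← [rore]
→ whichday()
← Sunday
→ bind(k→gapup, v→-303)
← nil

Answer: 1991-06-30


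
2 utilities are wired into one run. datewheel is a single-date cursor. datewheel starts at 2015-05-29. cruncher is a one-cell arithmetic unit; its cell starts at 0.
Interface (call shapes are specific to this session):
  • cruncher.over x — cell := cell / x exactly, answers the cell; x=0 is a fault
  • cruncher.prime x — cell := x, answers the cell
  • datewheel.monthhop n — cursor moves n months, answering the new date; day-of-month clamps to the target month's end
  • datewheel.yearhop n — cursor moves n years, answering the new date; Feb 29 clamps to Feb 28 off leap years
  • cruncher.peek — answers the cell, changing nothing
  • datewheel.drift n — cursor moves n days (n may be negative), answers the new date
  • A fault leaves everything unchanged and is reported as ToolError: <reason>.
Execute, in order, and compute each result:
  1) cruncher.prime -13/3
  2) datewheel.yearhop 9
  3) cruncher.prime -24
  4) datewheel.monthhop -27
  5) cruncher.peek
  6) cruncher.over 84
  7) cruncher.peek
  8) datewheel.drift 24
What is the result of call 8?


Answer: 2022-03-24

Derivation:
# 1. cruncher.prime(x→-13/3) : -13/3
# 2. datewheel.yearhop(n→9) : 2024-05-29
# 3. cruncher.prime(x→-24) : -24
# 4. datewheel.monthhop(n→-27) : 2022-02-28
# 5. cruncher.peek() : -24
# 6. cruncher.over(x→84) : -2/7
# 7. cruncher.peek() : -2/7
# 8. datewheel.drift(n→24) : 2022-03-24


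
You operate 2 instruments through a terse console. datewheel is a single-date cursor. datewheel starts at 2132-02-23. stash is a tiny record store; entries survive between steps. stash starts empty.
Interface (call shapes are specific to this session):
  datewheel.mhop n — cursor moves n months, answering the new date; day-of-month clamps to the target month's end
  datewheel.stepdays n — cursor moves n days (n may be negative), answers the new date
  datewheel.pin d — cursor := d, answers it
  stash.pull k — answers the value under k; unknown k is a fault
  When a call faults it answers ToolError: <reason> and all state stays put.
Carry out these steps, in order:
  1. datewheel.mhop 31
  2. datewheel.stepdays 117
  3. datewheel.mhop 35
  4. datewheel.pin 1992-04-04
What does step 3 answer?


Answer: 2137-12-18

Derivation:
Step: datewheel.mhop[n→31]
Result: 2134-09-23
Step: datewheel.stepdays[n→117]
Result: 2135-01-18
Step: datewheel.mhop[n→35]
Result: 2137-12-18
Step: datewheel.pin[d→1992-04-04]
Result: 1992-04-04
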